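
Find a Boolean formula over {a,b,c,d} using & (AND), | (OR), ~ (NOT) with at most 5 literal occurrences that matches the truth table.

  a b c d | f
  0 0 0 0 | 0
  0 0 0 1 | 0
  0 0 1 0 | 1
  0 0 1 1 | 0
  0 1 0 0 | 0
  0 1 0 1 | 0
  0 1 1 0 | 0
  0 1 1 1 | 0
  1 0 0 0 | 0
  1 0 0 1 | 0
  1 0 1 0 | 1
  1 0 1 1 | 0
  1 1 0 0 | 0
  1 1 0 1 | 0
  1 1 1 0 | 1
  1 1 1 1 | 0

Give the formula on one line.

  ~b = 1111000011110000
  (~b | a) = 1111000011111111
  ((~b | a) | d) = 1111010111111111
  ~d = 1010101010101010
  (((~b | a) | d) & ~d) = 1010000010101010
  (c & (((~b | a) | d) & ~d)) = 0010000000100010

(c & (((~b | a) | d) & ~d))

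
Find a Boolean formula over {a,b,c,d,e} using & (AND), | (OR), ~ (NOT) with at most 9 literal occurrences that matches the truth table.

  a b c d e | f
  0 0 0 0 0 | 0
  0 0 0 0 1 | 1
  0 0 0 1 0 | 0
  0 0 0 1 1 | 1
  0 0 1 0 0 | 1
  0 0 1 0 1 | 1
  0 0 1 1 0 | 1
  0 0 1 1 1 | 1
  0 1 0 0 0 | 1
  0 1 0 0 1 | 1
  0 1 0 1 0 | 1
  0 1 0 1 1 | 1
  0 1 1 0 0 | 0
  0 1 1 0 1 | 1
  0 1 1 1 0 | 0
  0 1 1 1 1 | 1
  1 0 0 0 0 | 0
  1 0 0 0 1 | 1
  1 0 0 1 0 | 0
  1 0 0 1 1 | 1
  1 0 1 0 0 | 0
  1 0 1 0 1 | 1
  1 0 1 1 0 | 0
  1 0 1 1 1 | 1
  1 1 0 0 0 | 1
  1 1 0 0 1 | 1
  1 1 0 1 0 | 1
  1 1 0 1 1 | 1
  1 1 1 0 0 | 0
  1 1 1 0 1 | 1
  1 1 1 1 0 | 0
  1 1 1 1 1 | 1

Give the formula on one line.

  ~c = 11110000111100001111000011110000
  ~b = 11111111000000001111111100000000
  (~c | ~b) = 11111111111100001111111111110000
  (e & d) = 00010001000100010001000100010001
  ~a = 11111111111111110000000000000000
  (~a & c) = 00001111000011110000000000000000
  (b | (~a & c)) = 00001111111111110000000011111111
  ((e & d) | (b | (~a & c))) = 00011111111111110001000111111111
  ((~c | ~b) & ((e & d) | (b | (~a & c)))) = 00011111111100000001000111110000
  (e | ((~c | ~b) & ((e & d) | (b | (~a & c))))) = 01011111111101010101010111110101

(e | ((~c | ~b) & ((e & d) | (b | (~a & c)))))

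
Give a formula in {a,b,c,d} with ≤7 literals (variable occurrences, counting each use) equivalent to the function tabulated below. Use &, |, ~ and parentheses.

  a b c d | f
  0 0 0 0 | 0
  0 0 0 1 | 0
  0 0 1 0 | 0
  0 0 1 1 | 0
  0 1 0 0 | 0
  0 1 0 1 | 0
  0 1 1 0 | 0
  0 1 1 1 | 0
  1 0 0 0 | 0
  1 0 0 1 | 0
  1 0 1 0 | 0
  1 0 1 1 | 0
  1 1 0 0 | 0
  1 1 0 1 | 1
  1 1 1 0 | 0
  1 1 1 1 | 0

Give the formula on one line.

(((d & a) | ~d) & (d & (~c & b)))

  (d & a) = 0000000001010101
  ~d = 1010101010101010
  ((d & a) | ~d) = 1010101011111111
  ~c = 1100110011001100
  (~c & b) = 0000110000001100
  (d & (~c & b)) = 0000010000000100
  (((d & a) | ~d) & (d & (~c & b))) = 0000000000000100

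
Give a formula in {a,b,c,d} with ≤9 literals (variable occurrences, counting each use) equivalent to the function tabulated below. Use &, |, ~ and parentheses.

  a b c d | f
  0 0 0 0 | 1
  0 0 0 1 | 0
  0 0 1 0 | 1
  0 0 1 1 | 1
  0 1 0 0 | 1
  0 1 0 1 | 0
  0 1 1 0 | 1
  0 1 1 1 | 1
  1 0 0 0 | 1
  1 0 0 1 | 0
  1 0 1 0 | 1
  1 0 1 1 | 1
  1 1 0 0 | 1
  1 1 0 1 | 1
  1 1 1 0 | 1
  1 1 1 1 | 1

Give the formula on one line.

((~d | c) | (((c | d) & b) & (a & b)))

  ~d = 1010101010101010
  (~d | c) = 1011101110111011
  (c | d) = 0111011101110111
  ((c | d) & b) = 0000011100000111
  (a & b) = 0000000000001111
  (((c | d) & b) & (a & b)) = 0000000000000111
  ((~d | c) | (((c | d) & b) & (a & b))) = 1011101110111111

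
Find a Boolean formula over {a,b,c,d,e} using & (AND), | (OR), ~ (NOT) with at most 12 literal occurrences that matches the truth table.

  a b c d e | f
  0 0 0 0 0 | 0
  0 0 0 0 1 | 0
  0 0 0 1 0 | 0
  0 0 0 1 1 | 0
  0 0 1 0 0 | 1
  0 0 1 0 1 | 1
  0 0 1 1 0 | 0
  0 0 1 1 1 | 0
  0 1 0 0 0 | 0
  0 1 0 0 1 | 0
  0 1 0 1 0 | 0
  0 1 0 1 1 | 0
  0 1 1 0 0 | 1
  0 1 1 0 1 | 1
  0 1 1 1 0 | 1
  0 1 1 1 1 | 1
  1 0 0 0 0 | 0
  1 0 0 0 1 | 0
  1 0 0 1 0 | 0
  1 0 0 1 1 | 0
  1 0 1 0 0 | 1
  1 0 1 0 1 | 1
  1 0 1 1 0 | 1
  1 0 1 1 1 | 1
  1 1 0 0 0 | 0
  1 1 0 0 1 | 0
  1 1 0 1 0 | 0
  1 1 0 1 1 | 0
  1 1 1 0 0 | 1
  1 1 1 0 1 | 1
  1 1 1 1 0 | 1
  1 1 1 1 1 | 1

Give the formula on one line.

(c & (b | ((((d & e) | ~a) & (~c | ~d)) | (~b & a))))

  (d & e) = 00010001000100010001000100010001
  ~a = 11111111111111110000000000000000
  ((d & e) | ~a) = 11111111111111110001000100010001
  ~c = 11110000111100001111000011110000
  ~d = 11001100110011001100110011001100
  (~c | ~d) = 11111100111111001111110011111100
  (((d & e) | ~a) & (~c | ~d)) = 11111100111111000001000000010000
  ~b = 11111111000000001111111100000000
  (~b & a) = 00000000000000001111111100000000
  ((((d & e) | ~a) & (~c | ~d)) | (~b & a)) = 11111100111111001111111100010000
  (b | ((((d & e) | ~a) & (~c | ~d)) | (~b & a))) = 11111100111111111111111111111111
  (c & (b | ((((d & e) | ~a) & (~c | ~d)) | (~b & a)))) = 00001100000011110000111100001111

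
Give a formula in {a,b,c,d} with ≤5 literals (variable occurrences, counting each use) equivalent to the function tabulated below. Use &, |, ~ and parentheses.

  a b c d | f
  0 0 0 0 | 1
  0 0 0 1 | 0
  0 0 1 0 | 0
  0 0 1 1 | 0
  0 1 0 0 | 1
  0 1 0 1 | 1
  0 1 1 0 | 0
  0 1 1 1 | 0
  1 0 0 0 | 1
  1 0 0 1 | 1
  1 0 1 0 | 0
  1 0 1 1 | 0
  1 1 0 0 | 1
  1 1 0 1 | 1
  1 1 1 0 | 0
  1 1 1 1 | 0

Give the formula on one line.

  ~d = 1010101010101010
  (~d | a) = 1010101011111111
  (b | (~d | a)) = 1010111111111111
  ~c = 1100110011001100
  ((b | (~d | a)) & ~c) = 1000110011001100

((b | (~d | a)) & ~c)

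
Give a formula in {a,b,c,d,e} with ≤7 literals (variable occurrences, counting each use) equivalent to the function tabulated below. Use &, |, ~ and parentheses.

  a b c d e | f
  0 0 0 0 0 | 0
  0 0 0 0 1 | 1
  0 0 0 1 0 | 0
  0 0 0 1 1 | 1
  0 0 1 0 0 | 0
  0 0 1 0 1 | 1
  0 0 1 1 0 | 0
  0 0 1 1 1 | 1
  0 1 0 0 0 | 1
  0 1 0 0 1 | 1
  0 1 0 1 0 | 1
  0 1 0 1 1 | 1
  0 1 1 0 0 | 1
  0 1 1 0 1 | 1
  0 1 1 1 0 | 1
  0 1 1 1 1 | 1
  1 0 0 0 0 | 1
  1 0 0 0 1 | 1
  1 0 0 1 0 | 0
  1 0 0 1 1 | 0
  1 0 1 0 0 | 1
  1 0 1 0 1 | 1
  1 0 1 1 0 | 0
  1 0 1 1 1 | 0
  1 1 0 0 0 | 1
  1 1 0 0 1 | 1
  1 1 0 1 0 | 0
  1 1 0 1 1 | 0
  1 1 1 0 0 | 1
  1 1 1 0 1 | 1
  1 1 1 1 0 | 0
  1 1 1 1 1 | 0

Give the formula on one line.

((a & ~d) | (~a & (e | (b | a))))

  ~d = 11001100110011001100110011001100
  (a & ~d) = 00000000000000001100110011001100
  ~a = 11111111111111110000000000000000
  (b | a) = 00000000111111111111111111111111
  (e | (b | a)) = 01010101111111111111111111111111
  (~a & (e | (b | a))) = 01010101111111110000000000000000
  ((a & ~d) | (~a & (e | (b | a)))) = 01010101111111111100110011001100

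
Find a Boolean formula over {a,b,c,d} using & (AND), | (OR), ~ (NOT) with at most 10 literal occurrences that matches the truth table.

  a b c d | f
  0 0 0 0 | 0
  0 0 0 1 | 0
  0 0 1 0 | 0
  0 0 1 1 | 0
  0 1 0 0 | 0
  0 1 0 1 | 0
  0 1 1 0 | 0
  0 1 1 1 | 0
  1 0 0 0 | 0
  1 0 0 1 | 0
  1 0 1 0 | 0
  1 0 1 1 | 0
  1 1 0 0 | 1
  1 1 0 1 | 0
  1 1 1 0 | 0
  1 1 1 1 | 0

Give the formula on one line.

(((~c & (~d | (d & c))) & b) & ((a | d) | (~d & c)))

  ~c = 1100110011001100
  ~d = 1010101010101010
  (d & c) = 0001000100010001
  (~d | (d & c)) = 1011101110111011
  (~c & (~d | (d & c))) = 1000100010001000
  ((~c & (~d | (d & c))) & b) = 0000100000001000
  (a | d) = 0101010111111111
  (~d & c) = 0010001000100010
  ((a | d) | (~d & c)) = 0111011111111111
  (((~c & (~d | (d & c))) & b) & ((a | d) | (~d & c))) = 0000000000001000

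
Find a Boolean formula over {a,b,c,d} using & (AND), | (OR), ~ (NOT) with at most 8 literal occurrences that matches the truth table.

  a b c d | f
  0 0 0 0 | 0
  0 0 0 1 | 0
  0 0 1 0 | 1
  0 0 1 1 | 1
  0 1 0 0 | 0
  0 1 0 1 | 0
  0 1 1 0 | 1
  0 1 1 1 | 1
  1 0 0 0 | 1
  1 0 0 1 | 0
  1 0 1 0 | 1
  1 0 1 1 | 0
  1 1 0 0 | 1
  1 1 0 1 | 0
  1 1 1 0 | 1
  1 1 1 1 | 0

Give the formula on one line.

((~a | ~d) & ((a & ((~b & a) | ~d)) | c))

  ~a = 1111111100000000
  ~d = 1010101010101010
  (~a | ~d) = 1111111110101010
  ~b = 1111000011110000
  (~b & a) = 0000000011110000
  ((~b & a) | ~d) = 1010101011111010
  (a & ((~b & a) | ~d)) = 0000000011111010
  ((a & ((~b & a) | ~d)) | c) = 0011001111111011
  ((~a | ~d) & ((a & ((~b & a) | ~d)) | c)) = 0011001110101010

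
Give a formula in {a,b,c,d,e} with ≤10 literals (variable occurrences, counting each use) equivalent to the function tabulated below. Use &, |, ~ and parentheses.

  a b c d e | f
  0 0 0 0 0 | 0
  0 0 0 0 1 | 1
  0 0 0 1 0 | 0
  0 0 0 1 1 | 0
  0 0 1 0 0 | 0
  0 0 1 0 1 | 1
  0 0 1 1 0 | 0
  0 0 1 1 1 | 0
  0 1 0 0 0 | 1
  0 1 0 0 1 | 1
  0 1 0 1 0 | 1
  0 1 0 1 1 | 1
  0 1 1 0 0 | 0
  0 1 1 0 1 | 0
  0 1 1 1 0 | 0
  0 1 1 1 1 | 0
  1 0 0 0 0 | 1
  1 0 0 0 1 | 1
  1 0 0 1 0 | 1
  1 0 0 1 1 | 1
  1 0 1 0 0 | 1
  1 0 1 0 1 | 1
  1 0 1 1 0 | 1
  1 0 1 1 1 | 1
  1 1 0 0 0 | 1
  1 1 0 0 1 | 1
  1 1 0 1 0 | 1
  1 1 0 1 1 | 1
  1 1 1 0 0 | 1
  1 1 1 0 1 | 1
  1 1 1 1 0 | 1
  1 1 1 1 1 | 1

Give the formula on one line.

(((e | (a & (c | d))) & (~d & ~b)) | ((b & ~c) | a))

  (c | d) = 00111111001111110011111100111111
  (a & (c | d)) = 00000000000000000011111100111111
  (e | (a & (c | d))) = 01010101010101010111111101111111
  ~d = 11001100110011001100110011001100
  ~b = 11111111000000001111111100000000
  (~d & ~b) = 11001100000000001100110000000000
  ((e | (a & (c | d))) & (~d & ~b)) = 01000100000000000100110000000000
  ~c = 11110000111100001111000011110000
  (b & ~c) = 00000000111100000000000011110000
  ((b & ~c) | a) = 00000000111100001111111111111111
  (((e | (a & (c | d))) & (~d & ~b)) | ((b & ~c) | a)) = 01000100111100001111111111111111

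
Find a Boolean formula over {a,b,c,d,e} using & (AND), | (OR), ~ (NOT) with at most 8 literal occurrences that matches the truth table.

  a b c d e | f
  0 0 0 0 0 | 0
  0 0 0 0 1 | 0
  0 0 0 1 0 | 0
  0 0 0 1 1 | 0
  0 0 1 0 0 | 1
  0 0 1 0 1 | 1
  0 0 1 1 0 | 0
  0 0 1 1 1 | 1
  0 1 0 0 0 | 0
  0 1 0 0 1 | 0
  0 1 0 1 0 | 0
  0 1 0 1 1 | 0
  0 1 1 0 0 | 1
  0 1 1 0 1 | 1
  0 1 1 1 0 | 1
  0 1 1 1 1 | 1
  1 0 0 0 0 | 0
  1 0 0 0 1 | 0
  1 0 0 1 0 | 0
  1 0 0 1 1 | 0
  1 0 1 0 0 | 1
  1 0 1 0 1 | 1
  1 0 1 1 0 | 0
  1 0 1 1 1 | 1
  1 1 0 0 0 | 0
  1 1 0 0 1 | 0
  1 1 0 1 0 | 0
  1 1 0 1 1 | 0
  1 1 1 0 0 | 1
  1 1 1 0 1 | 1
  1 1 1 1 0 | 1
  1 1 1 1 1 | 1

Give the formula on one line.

  (c & e) = 00000101000001010000010100000101
  ~d = 11001100110011001100110011001100
  (~d | b) = 11001100111111111100110011111111
  ((~d | b) & c) = 00001100000011110000110000001111
  ((c & e) | ((~d | b) & c)) = 00001101000011110000110100001111

((c & e) | ((~d | b) & c))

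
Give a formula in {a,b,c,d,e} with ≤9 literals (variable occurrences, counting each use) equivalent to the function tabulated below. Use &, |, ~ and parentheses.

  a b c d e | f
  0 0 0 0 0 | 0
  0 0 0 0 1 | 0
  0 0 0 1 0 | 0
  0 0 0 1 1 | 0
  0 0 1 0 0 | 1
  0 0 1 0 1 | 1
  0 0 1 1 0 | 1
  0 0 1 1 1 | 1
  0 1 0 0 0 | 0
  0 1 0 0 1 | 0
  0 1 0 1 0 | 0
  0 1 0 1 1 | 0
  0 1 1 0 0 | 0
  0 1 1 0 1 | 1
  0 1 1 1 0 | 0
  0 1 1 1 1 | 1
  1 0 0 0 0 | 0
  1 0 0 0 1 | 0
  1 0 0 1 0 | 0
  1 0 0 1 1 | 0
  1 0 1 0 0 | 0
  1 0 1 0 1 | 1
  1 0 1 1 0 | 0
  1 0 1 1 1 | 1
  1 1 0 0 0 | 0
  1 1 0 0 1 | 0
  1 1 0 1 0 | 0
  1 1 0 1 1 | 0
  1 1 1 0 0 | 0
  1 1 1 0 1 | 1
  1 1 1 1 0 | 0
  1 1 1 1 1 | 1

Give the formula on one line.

(((~a | (e & (d | a))) & (~b | e)) & c)

  ~a = 11111111111111110000000000000000
  (d | a) = 00110011001100111111111111111111
  (e & (d | a)) = 00010001000100010101010101010101
  (~a | (e & (d | a))) = 11111111111111110101010101010101
  ~b = 11111111000000001111111100000000
  (~b | e) = 11111111010101011111111101010101
  ((~a | (e & (d | a))) & (~b | e)) = 11111111010101010101010101010101
  (((~a | (e & (d | a))) & (~b | e)) & c) = 00001111000001010000010100000101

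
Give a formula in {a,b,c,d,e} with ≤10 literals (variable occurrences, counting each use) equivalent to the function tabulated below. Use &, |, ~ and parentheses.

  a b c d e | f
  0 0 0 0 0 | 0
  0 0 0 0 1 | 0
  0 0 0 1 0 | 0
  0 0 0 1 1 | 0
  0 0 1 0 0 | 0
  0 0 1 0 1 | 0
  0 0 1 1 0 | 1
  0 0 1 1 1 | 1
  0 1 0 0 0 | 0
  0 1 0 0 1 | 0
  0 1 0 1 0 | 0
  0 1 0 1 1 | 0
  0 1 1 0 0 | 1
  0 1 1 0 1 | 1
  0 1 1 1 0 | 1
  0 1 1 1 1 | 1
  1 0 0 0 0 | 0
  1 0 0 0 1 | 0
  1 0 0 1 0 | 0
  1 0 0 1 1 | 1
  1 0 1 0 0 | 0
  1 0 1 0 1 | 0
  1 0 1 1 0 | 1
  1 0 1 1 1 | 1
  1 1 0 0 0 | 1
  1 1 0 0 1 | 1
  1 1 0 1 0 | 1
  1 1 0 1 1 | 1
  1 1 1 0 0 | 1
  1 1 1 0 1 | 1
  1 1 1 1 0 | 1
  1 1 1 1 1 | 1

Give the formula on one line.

  (d & a) = 00000000000000000011001100110011
  (e & (d & a)) = 00000000000000000001000100010001
  (b | (e & (d & a))) = 00000000111111110001000111111111
  ((b | (e & (d & a))) & a) = 00000000000000000001000111111111
  (b | d) = 00110011111111110011001111111111
  ((b | d) & c) = 00000011000011110000001100001111
  (((b | (e & (d & a))) & a) | ((b | d) & c)) = 00000011000011110001001111111111

(((b | (e & (d & a))) & a) | ((b | d) & c))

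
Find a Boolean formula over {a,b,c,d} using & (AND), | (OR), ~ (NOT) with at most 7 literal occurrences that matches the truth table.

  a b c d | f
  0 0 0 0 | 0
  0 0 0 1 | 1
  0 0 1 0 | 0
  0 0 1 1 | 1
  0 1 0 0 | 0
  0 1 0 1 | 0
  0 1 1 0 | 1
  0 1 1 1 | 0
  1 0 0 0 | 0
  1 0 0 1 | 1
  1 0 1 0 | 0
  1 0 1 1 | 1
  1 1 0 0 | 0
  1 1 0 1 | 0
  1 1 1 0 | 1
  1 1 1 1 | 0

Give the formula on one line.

((d & ~b) | (b & (c & ~d)))

  ~b = 1111000011110000
  (d & ~b) = 0101000001010000
  ~d = 1010101010101010
  (c & ~d) = 0010001000100010
  (b & (c & ~d)) = 0000001000000010
  ((d & ~b) | (b & (c & ~d))) = 0101001001010010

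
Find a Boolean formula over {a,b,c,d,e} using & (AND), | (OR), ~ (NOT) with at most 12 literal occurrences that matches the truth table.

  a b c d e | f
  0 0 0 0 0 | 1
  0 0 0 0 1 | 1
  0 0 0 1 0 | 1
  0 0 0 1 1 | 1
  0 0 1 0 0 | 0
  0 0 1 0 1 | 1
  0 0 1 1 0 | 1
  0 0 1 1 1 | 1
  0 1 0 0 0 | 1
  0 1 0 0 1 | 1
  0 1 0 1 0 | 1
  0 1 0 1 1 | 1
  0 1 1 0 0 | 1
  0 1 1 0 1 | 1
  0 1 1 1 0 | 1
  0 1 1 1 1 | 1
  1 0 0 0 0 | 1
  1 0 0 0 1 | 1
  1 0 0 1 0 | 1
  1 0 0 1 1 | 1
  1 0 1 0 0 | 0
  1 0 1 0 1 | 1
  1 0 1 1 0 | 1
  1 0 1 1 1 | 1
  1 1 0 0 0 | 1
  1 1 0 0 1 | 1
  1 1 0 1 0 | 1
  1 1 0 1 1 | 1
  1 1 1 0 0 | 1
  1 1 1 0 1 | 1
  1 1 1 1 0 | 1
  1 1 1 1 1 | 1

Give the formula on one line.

(b | ((~c | d) | ((((d | ~b) | ~e) | (b & c)) & e)))

  ~c = 11110000111100001111000011110000
  (~c | d) = 11110011111100111111001111110011
  ~b = 11111111000000001111111100000000
  (d | ~b) = 11111111001100111111111100110011
  ~e = 10101010101010101010101010101010
  ((d | ~b) | ~e) = 11111111101110111111111110111011
  (b & c) = 00000000000011110000000000001111
  (((d | ~b) | ~e) | (b & c)) = 11111111101111111111111110111111
  ((((d | ~b) | ~e) | (b & c)) & e) = 01010101000101010101010100010101
  ((~c | d) | ((((d | ~b) | ~e) | (b & c)) & e)) = 11110111111101111111011111110111
  (b | ((~c | d) | ((((d | ~b) | ~e) | (b & c)) & e))) = 11110111111111111111011111111111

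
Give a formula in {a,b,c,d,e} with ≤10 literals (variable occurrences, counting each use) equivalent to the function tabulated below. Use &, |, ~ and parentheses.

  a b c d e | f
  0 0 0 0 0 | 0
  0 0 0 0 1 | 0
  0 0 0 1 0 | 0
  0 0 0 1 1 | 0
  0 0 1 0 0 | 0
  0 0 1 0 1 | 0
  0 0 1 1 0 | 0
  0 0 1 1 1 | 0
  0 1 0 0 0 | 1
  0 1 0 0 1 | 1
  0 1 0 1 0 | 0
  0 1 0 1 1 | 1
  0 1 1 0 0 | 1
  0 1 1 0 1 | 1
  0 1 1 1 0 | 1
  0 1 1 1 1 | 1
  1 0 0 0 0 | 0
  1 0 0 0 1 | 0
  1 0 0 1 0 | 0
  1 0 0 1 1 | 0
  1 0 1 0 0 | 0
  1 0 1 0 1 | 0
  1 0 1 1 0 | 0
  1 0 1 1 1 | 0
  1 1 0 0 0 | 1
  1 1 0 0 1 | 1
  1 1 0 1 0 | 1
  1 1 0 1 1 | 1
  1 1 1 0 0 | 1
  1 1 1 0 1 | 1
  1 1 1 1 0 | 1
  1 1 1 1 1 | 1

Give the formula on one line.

  (c | a) = 00001111000011111111111111111111
  (b & (c | a)) = 00000000000011110000000011111111
  ~d = 11001100110011001100110011001100
  (c | e) = 01011111010111110101111101011111
  ((c | e) & b) = 00000000010111110000000001011111
  (~d | ((c | e) & b)) = 11001100110111111100110011011111
  ((b & (c | a)) | (~d | ((c | e) & b))) = 11001100110111111100110011111111
  (((b & (c | a)) | (~d | ((c | e) & b))) & b) = 00000000110111110000000011111111

(((b & (c | a)) | (~d | ((c | e) & b))) & b)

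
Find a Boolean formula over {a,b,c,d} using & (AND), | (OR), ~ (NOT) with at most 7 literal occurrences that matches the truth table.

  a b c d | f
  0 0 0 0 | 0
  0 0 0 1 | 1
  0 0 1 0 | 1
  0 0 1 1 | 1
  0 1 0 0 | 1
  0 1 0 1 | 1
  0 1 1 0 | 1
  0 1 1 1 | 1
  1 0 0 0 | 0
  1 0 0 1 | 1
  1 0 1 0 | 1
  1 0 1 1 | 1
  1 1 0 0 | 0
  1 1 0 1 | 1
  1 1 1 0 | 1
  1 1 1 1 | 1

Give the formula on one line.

  ~a = 1111111100000000
  (~a & b) = 0000111100000000
  ((~a & b) | c) = 0011111100110011
  (d | ((~a & b) | c)) = 0111111101110111

(d | ((~a & b) | c))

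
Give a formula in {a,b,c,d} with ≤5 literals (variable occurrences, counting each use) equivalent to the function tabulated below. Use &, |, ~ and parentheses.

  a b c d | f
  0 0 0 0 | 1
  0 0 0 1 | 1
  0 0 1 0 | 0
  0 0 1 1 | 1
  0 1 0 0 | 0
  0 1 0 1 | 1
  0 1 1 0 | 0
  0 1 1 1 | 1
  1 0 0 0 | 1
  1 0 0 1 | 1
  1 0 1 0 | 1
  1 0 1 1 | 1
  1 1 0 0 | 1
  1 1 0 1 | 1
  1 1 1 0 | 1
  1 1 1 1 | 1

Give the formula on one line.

((~b & ~c) | (a | d))

  ~b = 1111000011110000
  ~c = 1100110011001100
  (~b & ~c) = 1100000011000000
  (a | d) = 0101010111111111
  ((~b & ~c) | (a | d)) = 1101010111111111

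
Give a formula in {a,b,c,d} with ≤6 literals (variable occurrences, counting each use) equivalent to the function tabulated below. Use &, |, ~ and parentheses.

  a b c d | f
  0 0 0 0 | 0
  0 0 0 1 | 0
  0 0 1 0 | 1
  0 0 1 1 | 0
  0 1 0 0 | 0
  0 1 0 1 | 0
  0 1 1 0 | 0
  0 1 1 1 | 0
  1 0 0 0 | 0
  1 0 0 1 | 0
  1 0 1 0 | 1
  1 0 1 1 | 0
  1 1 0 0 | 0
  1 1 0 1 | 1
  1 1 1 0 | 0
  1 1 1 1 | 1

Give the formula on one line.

  ~b = 1111000011110000
  (~b & c) = 0011000000110000
  ~d = 1010101010101010
  ((~b & c) & ~d) = 0010000000100000
  (a & b) = 0000000000001111
  ((a & b) & d) = 0000000000000101
  (((~b & c) & ~d) | ((a & b) & d)) = 0010000000100101

(((~b & c) & ~d) | ((a & b) & d))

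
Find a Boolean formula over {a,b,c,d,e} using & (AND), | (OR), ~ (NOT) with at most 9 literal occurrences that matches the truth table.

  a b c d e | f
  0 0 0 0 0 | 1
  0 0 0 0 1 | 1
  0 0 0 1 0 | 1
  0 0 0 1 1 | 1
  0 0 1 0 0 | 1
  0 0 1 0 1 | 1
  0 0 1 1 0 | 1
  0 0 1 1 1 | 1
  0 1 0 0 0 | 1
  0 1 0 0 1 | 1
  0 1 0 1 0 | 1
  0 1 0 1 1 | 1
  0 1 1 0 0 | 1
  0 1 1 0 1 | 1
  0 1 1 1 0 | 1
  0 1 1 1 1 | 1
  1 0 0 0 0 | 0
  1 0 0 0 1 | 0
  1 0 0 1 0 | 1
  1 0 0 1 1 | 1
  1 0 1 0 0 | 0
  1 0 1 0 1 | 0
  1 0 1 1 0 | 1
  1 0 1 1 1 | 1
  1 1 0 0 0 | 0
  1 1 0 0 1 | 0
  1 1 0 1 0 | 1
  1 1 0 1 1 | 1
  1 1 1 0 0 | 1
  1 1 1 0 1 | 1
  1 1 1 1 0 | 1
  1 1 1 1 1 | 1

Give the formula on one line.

((~a & ~d) | ((((~e | (d | a)) & (c | ~b)) & b) | d))

  ~a = 11111111111111110000000000000000
  ~d = 11001100110011001100110011001100
  (~a & ~d) = 11001100110011000000000000000000
  ~e = 10101010101010101010101010101010
  (d | a) = 00110011001100111111111111111111
  (~e | (d | a)) = 10111011101110111111111111111111
  ~b = 11111111000000001111111100000000
  (c | ~b) = 11111111000011111111111100001111
  ((~e | (d | a)) & (c | ~b)) = 10111011000010111111111100001111
  (((~e | (d | a)) & (c | ~b)) & b) = 00000000000010110000000000001111
  ((((~e | (d | a)) & (c | ~b)) & b) | d) = 00110011001110110011001100111111
  ((~a & ~d) | ((((~e | (d | a)) & (c | ~b)) & b) | d)) = 11111111111111110011001100111111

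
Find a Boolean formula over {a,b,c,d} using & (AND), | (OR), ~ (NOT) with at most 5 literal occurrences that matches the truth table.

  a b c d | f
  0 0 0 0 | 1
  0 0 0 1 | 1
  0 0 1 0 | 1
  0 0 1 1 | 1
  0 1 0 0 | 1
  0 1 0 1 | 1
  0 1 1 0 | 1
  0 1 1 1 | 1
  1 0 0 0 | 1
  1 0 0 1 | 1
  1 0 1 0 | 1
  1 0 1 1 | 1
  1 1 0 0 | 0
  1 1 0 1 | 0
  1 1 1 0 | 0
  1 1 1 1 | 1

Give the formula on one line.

  ~b = 1111000011110000
  ~a = 1111111100000000
  (~b | ~a) = 1111111111110000
  (c & d) = 0001000100010001
  ((~b | ~a) | (c & d)) = 1111111111110001

((~b | ~a) | (c & d))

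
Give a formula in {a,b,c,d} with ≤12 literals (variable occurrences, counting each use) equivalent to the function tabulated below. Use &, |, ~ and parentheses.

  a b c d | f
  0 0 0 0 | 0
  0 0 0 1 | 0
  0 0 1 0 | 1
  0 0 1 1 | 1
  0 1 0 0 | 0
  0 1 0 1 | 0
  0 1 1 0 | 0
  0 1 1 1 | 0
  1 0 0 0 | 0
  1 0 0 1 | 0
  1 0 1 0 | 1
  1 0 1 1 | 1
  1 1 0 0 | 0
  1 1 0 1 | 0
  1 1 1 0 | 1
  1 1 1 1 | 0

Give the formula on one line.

  ~b = 1111000011110000
  (~b & c) = 0011000000110000
  ~d = 1010101010101010
  (a & ~d) = 0000000010101010
  ((~b & c) | (a & ~d)) = 0011000010111010
  ~a = 1111111100000000
  (~a & b) = 0000111100000000
  (d | (~a & b)) = 0101111101010101
  ((d | (~a & b)) & a) = 0000000001010101
  (c | ((d | (~a & b)) & a)) = 0011001101110111
  (((~b & c) | (a & ~d)) & (c | ((d | (~a & b)) & a))) = 0011000000110010

(((~b & c) | (a & ~d)) & (c | ((d | (~a & b)) & a)))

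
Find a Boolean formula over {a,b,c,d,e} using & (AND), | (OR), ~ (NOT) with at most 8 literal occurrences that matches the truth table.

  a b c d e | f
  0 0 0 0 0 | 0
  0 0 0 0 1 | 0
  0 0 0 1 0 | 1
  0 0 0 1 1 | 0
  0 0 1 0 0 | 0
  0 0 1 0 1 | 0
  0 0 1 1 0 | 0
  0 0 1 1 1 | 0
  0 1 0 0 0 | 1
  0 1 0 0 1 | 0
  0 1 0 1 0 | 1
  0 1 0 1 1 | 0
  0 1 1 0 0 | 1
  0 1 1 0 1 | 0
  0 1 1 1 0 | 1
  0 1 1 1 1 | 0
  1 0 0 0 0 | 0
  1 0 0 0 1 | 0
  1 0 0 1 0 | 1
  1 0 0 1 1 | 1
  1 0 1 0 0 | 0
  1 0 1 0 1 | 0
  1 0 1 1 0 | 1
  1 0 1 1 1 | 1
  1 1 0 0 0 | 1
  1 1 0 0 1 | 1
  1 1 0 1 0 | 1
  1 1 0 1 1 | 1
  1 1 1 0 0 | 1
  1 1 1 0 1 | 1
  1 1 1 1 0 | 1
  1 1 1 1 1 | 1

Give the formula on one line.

(((b | (a & d)) | (~c & d)) & (~e | a))

  (a & d) = 00000000000000000011001100110011
  (b | (a & d)) = 00000000111111110011001111111111
  ~c = 11110000111100001111000011110000
  (~c & d) = 00110000001100000011000000110000
  ((b | (a & d)) | (~c & d)) = 00110000111111110011001111111111
  ~e = 10101010101010101010101010101010
  (~e | a) = 10101010101010101111111111111111
  (((b | (a & d)) | (~c & d)) & (~e | a)) = 00100000101010100011001111111111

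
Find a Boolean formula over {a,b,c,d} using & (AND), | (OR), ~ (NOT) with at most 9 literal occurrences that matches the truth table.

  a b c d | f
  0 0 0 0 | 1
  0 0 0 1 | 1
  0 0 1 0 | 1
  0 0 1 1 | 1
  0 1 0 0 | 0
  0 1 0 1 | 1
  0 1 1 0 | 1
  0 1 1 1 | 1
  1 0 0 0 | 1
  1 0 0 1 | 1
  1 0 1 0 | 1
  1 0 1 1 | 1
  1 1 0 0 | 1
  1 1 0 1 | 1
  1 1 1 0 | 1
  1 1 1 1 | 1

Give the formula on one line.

(((~b | (a & c)) | (a & b)) | (d | c))

  ~b = 1111000011110000
  (a & c) = 0000000000110011
  (~b | (a & c)) = 1111000011110011
  (a & b) = 0000000000001111
  ((~b | (a & c)) | (a & b)) = 1111000011111111
  (d | c) = 0111011101110111
  (((~b | (a & c)) | (a & b)) | (d | c)) = 1111011111111111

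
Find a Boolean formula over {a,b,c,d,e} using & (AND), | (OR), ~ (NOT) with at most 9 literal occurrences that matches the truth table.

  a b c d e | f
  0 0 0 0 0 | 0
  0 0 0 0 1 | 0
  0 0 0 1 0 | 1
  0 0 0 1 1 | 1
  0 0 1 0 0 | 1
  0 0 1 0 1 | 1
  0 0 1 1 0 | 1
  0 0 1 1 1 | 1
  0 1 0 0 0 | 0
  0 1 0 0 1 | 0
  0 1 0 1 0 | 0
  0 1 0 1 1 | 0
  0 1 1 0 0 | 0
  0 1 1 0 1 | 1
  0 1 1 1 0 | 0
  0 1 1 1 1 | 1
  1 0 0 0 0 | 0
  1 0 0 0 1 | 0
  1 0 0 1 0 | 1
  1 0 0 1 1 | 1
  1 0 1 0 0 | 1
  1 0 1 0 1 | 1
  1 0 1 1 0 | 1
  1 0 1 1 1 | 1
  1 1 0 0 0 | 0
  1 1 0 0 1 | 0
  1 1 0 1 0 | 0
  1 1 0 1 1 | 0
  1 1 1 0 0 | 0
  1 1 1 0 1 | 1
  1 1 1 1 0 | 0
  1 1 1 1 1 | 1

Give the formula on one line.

  (c & e) = 00000101000001010000010100000101
  ~b = 11111111000000001111111100000000
  (~b & d) = 00110011000000000011001100000000
  ((c & e) | (~b & d)) = 00110111000001010011011100000101
  (c & ~b) = 00001111000000000000111100000000
  (((c & e) | (~b & d)) | (c & ~b)) = 00111111000001010011111100000101

(((c & e) | (~b & d)) | (c & ~b))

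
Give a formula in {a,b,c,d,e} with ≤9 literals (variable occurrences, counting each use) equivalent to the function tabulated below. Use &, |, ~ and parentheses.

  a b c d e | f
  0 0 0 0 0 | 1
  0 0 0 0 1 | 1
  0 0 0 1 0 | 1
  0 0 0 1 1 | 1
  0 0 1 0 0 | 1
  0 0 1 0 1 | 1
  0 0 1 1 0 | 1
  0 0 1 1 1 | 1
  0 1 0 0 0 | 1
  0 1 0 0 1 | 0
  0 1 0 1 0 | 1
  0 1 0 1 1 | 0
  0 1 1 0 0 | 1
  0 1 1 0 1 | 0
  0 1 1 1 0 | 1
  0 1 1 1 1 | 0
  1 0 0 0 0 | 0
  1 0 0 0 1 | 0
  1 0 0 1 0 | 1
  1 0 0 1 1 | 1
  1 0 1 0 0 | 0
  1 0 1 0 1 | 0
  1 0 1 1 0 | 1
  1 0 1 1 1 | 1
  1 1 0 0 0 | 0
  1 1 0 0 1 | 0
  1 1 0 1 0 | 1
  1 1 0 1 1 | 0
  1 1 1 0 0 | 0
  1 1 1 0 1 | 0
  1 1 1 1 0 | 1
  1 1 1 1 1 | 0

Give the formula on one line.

  ~b = 11111111000000001111111100000000
  ~e = 10101010101010101010101010101010
  (~b | ~e) = 11111111101010101111111110101010
  ~a = 11111111111111110000000000000000
  (~a | d) = 11111111111111110011001100110011
  ((~a | d) & a) = 00000000000000000011001100110011
  (b & ~a) = 00000000111111110000000000000000
  (c & (b & ~a)) = 00000000000011110000000000000000
  (((~a | d) & a) | (c & (b & ~a))) = 00000000000011110011001100110011
  ((((~a | d) & a) | (c & (b & ~a))) | ~a) = 11111111111111110011001100110011
  ((~b | ~e) & ((((~a | d) & a) | (c & (b & ~a))) | ~a)) = 11111111101010100011001100100010

((~b | ~e) & ((((~a | d) & a) | (c & (b & ~a))) | ~a))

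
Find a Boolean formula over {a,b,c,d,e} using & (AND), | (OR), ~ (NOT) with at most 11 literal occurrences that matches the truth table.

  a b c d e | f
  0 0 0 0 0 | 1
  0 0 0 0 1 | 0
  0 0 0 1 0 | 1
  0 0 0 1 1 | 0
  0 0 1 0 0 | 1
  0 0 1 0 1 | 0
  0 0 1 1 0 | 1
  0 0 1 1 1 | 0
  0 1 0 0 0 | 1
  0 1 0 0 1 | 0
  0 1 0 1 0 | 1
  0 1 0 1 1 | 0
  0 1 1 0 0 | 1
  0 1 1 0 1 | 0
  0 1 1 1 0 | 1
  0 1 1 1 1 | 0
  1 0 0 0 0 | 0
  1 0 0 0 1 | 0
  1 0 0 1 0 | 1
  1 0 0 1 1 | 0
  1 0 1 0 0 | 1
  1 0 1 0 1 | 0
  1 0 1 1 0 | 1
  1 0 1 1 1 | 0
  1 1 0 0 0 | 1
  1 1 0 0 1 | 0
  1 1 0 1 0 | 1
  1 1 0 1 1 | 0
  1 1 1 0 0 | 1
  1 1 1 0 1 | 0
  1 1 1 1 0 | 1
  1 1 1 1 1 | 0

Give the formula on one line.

(~e & (~a | ((d | (((e & d) & ~b) | b)) | c)))

  ~e = 10101010101010101010101010101010
  ~a = 11111111111111110000000000000000
  (e & d) = 00010001000100010001000100010001
  ~b = 11111111000000001111111100000000
  ((e & d) & ~b) = 00010001000000000001000100000000
  (((e & d) & ~b) | b) = 00010001111111110001000111111111
  (d | (((e & d) & ~b) | b)) = 00110011111111110011001111111111
  ((d | (((e & d) & ~b) | b)) | c) = 00111111111111110011111111111111
  (~a | ((d | (((e & d) & ~b) | b)) | c)) = 11111111111111110011111111111111
  (~e & (~a | ((d | (((e & d) & ~b) | b)) | c))) = 10101010101010100010101010101010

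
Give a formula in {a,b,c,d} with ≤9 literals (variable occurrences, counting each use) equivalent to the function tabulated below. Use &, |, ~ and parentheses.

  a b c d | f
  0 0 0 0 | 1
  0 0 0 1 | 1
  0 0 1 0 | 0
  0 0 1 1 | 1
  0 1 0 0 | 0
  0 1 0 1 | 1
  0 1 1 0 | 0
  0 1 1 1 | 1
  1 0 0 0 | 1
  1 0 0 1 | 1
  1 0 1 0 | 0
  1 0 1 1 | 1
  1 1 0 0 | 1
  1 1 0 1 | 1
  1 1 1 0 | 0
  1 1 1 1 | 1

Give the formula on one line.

((~c | d) & (((((a & b) | ~b) & ~c) | d) | (a & ~d)))

  ~c = 1100110011001100
  (~c | d) = 1101110111011101
  (a & b) = 0000000000001111
  ~b = 1111000011110000
  ((a & b) | ~b) = 1111000011111111
  (((a & b) | ~b) & ~c) = 1100000011001100
  ((((a & b) | ~b) & ~c) | d) = 1101010111011101
  ~d = 1010101010101010
  (a & ~d) = 0000000010101010
  (((((a & b) | ~b) & ~c) | d) | (a & ~d)) = 1101010111111111
  ((~c | d) & (((((a & b) | ~b) & ~c) | d) | (a & ~d))) = 1101010111011101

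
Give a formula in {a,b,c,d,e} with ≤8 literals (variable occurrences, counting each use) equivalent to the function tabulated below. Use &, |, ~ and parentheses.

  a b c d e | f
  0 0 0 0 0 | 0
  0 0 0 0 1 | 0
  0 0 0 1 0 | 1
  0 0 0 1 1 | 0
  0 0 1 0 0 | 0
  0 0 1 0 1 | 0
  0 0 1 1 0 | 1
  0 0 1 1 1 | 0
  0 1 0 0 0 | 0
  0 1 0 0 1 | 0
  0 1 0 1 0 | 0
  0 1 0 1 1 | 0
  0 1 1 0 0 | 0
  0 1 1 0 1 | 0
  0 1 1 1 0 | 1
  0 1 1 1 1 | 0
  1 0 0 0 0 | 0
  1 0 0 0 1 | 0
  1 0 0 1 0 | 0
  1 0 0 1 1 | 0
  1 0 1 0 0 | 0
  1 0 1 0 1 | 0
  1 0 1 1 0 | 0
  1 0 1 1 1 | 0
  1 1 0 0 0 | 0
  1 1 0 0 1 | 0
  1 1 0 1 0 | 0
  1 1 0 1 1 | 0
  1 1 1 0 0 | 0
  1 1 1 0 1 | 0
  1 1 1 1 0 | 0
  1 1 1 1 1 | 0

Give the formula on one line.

(~a & ((c | ~b) & (d & ~e)))

  ~a = 11111111111111110000000000000000
  ~b = 11111111000000001111111100000000
  (c | ~b) = 11111111000011111111111100001111
  ~e = 10101010101010101010101010101010
  (d & ~e) = 00100010001000100010001000100010
  ((c | ~b) & (d & ~e)) = 00100010000000100010001000000010
  (~a & ((c | ~b) & (d & ~e))) = 00100010000000100000000000000000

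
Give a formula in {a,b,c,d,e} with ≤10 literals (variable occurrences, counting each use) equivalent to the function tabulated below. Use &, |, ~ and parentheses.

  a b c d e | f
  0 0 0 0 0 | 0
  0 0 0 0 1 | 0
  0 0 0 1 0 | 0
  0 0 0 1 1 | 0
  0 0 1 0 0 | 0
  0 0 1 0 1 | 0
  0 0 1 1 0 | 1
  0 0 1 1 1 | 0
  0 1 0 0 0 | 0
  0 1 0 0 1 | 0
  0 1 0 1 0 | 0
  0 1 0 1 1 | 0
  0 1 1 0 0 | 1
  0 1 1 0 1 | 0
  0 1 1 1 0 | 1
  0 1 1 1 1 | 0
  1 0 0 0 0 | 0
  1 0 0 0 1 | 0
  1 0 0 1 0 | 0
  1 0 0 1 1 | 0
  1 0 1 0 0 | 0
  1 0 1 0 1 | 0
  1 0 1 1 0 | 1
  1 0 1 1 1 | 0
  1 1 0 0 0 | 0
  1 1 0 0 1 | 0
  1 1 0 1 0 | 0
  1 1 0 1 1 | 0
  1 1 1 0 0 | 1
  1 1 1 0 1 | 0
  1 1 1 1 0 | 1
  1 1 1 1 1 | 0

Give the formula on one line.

  ~e = 10101010101010101010101010101010
  (e & a) = 00000000000000000101010101010101
  ~c = 11110000111100001111000011110000
  (~c | b) = 11110000111111111111000011111111
  ((~c | b) | d) = 11110011111111111111001111111111
  ~b = 11111111000000001111111100000000
  (~e | ~b) = 11111111101010101111111110101010
  (((~c | b) | d) & (~e | ~b)) = 11110011101010101111001110101010
  ((e & a) | (((~c | b) | d) & (~e | ~b))) = 11110011101010101111011111111111
  (~e & ((e & a) | (((~c | b) | d) & (~e | ~b)))) = 10100010101010101010001010101010
  (c & (~e & ((e & a) | (((~c | b) | d) & (~e | ~b))))) = 00000010000010100000001000001010

(c & (~e & ((e & a) | (((~c | b) | d) & (~e | ~b)))))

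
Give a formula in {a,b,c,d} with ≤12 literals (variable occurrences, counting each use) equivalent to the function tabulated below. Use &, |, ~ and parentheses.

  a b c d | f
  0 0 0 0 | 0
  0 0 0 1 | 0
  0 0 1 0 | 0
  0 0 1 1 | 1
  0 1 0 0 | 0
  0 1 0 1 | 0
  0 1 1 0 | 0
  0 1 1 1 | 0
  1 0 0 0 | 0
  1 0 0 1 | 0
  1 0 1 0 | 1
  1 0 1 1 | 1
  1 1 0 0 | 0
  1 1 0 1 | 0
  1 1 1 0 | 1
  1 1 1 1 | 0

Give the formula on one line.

((~d | ~b) & (((((~c & a) | d) | a) & (c | a)) & c))

  ~d = 1010101010101010
  ~b = 1111000011110000
  (~d | ~b) = 1111101011111010
  ~c = 1100110011001100
  (~c & a) = 0000000011001100
  ((~c & a) | d) = 0101010111011101
  (((~c & a) | d) | a) = 0101010111111111
  (c | a) = 0011001111111111
  ((((~c & a) | d) | a) & (c | a)) = 0001000111111111
  (((((~c & a) | d) | a) & (c | a)) & c) = 0001000100110011
  ((~d | ~b) & (((((~c & a) | d) | a) & (c | a)) & c)) = 0001000000110010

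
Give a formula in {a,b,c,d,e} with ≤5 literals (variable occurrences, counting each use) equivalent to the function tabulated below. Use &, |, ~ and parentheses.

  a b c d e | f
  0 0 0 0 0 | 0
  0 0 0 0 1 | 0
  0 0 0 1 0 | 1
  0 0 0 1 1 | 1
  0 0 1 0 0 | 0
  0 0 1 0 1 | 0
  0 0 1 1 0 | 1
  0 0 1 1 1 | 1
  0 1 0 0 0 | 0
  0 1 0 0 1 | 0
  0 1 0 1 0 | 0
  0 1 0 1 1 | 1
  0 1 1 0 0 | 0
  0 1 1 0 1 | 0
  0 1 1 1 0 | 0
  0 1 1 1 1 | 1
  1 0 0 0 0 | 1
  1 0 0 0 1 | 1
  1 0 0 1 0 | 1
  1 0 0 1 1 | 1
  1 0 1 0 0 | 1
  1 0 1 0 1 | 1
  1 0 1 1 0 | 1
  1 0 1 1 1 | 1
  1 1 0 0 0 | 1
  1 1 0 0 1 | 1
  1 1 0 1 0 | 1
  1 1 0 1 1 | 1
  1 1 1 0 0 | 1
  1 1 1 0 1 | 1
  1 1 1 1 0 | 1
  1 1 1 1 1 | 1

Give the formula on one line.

(((a | d) & (~b | e)) | a)

  (a | d) = 00110011001100111111111111111111
  ~b = 11111111000000001111111100000000
  (~b | e) = 11111111010101011111111101010101
  ((a | d) & (~b | e)) = 00110011000100011111111101010101
  (((a | d) & (~b | e)) | a) = 00110011000100011111111111111111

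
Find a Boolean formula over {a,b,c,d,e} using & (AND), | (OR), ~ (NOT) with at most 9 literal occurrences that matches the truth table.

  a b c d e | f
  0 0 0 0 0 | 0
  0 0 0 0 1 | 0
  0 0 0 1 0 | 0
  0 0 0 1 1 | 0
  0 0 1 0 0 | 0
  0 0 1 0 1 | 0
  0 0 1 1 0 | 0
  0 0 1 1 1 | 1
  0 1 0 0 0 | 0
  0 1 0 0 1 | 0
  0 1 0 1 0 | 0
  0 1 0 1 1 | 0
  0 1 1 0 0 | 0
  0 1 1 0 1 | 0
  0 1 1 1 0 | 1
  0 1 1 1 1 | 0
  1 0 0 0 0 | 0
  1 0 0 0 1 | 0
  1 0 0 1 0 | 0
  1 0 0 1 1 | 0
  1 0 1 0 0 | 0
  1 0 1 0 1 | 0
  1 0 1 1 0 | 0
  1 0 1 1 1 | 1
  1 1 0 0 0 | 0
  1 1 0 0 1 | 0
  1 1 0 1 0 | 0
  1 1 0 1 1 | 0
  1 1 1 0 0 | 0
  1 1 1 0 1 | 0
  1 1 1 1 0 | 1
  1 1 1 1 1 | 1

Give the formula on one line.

(((~b | ((a | ~e) | ~d)) & (c & d)) & (e | b))

  ~b = 11111111000000001111111100000000
  ~e = 10101010101010101010101010101010
  (a | ~e) = 10101010101010101111111111111111
  ~d = 11001100110011001100110011001100
  ((a | ~e) | ~d) = 11101110111011101111111111111111
  (~b | ((a | ~e) | ~d)) = 11111111111011101111111111111111
  (c & d) = 00000011000000110000001100000011
  ((~b | ((a | ~e) | ~d)) & (c & d)) = 00000011000000100000001100000011
  (e | b) = 01010101111111110101010111111111
  (((~b | ((a | ~e) | ~d)) & (c & d)) & (e | b)) = 00000001000000100000000100000011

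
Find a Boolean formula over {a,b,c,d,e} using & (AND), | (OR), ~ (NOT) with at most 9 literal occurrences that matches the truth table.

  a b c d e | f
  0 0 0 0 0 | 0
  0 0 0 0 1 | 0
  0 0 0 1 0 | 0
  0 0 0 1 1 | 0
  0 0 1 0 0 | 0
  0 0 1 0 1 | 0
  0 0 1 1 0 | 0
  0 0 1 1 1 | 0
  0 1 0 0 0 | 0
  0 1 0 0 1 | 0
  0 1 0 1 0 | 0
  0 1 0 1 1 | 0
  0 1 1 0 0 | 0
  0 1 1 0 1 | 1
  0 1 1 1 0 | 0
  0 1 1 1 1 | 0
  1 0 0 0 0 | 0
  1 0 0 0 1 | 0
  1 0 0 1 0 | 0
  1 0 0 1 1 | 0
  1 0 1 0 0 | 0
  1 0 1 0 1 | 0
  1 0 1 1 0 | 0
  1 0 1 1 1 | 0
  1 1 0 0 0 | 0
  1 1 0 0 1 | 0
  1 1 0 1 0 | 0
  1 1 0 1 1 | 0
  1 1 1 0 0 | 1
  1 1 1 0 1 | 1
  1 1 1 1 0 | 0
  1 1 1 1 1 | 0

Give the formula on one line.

  ~d = 11001100110011001100110011001100
  (b & ~d) = 00000000110011000000000011001100
  (c & (b & ~d)) = 00000000000011000000000000001100
  ~c = 11110000111100001111000011110000
  (e | ~c) = 11110101111101011111010111110101
  (a | (e | ~c)) = 11110101111101011111111111111111
  (c | e) = 01011111010111110101111101011111
  ~b = 11111111000000001111111100000000
  ((c | e) | ~b) = 11111111010111111111111101011111
  ((a | (e | ~c)) & ((c | e) | ~b)) = 11110101010101011111111101011111
  ((c & (b & ~d)) & ((a | (e | ~c)) & ((c | e) | ~b))) = 00000000000001000000000000001100

((c & (b & ~d)) & ((a | (e | ~c)) & ((c | e) | ~b)))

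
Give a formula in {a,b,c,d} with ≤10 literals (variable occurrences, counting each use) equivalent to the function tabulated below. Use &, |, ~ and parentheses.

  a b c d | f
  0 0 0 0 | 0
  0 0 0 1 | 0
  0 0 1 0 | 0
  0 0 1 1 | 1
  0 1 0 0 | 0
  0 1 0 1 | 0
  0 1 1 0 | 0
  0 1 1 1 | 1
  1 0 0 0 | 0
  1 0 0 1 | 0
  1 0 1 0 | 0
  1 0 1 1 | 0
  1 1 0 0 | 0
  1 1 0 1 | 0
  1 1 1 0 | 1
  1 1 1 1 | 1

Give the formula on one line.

  (c & a) = 0000000000110011
  ((c & a) | d) = 0101010101110111
  ~a = 1111111100000000
  (~a | b) = 1111111100001111
  (((c & a) | d) & (~a | b)) = 0101010100000111
  (c & d) = 0001000100010001
  (a | (c & d)) = 0001000111111111
  ((((c & a) | d) & (~a | b)) & (a | (c & d))) = 0001000100000111
  (((((c & a) | d) & (~a | b)) & (a | (c & d))) & c) = 0001000100000011

(((((c & a) | d) & (~a | b)) & (a | (c & d))) & c)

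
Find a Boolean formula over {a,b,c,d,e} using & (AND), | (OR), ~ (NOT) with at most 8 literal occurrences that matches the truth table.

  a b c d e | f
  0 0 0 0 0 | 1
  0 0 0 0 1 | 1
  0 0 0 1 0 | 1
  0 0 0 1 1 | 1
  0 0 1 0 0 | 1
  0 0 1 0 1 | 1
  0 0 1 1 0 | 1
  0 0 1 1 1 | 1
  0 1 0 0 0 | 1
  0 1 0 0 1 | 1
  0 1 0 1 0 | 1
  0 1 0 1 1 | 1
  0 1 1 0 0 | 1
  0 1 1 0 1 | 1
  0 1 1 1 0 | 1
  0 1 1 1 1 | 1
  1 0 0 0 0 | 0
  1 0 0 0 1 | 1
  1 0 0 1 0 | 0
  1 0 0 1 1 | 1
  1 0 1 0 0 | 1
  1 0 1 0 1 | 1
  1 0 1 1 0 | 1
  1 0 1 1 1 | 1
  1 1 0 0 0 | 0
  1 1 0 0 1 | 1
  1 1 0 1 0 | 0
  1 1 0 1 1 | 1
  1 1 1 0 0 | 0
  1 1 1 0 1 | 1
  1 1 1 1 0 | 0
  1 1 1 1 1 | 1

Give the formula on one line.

((~a | (e & (c | a))) | (c & ~b))

  ~a = 11111111111111110000000000000000
  (c | a) = 00001111000011111111111111111111
  (e & (c | a)) = 00000101000001010101010101010101
  (~a | (e & (c | a))) = 11111111111111110101010101010101
  ~b = 11111111000000001111111100000000
  (c & ~b) = 00001111000000000000111100000000
  ((~a | (e & (c | a))) | (c & ~b)) = 11111111111111110101111101010101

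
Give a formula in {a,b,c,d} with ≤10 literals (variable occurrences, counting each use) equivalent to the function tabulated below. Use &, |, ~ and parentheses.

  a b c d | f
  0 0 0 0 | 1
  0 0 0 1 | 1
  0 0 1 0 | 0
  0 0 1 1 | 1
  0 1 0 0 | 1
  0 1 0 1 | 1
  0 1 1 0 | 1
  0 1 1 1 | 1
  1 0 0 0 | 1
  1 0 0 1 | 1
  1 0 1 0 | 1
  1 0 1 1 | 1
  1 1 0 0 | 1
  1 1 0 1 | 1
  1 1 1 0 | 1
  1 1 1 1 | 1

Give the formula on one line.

  (b | d) = 0101111101011111
  ~d = 1010101010101010
  (~d & a) = 0000000010101010
  ((b | d) | (~d & a)) = 0101111111111111
  (b & d) = 0000010100000101
  ~c = 1100110011001100
  ((b & d) | ~c) = 1100110111001101
  (((b | d) | (~d & a)) | ((b & d) | ~c)) = 1101111111111111

(((b | d) | (~d & a)) | ((b & d) | ~c))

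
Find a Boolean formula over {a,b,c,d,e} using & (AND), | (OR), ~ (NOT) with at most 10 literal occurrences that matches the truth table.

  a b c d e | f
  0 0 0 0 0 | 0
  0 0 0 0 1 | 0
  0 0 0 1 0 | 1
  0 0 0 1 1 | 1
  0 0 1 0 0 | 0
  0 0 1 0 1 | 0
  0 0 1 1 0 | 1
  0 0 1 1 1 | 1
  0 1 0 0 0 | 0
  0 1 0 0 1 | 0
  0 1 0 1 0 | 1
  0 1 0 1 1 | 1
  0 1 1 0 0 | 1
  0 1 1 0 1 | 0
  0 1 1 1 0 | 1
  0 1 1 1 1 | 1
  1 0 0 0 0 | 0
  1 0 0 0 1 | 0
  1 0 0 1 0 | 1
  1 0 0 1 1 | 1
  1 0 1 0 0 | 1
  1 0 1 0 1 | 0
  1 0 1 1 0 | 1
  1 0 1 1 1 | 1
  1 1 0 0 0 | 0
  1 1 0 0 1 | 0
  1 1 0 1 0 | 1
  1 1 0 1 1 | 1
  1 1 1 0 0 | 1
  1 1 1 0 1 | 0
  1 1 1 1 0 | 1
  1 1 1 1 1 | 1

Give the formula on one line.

(d | (((d | b) | a) & ((~e & ~d) & c)))

  (d | b) = 00110011111111110011001111111111
  ((d | b) | a) = 00110011111111111111111111111111
  ~e = 10101010101010101010101010101010
  ~d = 11001100110011001100110011001100
  (~e & ~d) = 10001000100010001000100010001000
  ((~e & ~d) & c) = 00001000000010000000100000001000
  (((d | b) | a) & ((~e & ~d) & c)) = 00000000000010000000100000001000
  (d | (((d | b) | a) & ((~e & ~d) & c))) = 00110011001110110011101100111011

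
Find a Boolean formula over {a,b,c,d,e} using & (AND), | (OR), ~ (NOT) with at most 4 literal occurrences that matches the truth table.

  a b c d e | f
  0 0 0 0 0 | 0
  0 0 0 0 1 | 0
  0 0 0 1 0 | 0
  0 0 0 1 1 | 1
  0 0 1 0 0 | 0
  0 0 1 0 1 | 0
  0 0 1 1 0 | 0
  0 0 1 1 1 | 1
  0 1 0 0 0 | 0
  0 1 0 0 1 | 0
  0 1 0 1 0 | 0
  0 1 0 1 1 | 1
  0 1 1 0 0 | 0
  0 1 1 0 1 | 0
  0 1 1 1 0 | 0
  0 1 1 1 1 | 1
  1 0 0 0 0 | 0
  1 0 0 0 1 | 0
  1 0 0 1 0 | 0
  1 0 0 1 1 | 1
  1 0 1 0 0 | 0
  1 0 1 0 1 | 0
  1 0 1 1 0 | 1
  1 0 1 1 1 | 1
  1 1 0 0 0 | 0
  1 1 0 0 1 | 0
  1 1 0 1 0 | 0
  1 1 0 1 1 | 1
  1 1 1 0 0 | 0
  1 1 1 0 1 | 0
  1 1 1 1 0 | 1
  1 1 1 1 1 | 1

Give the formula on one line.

  (a & c) = 00000000000000000000111100001111
  (e | (a & c)) = 01010101010101010101111101011111
  ((e | (a & c)) & d) = 00010001000100010001001100010011

((e | (a & c)) & d)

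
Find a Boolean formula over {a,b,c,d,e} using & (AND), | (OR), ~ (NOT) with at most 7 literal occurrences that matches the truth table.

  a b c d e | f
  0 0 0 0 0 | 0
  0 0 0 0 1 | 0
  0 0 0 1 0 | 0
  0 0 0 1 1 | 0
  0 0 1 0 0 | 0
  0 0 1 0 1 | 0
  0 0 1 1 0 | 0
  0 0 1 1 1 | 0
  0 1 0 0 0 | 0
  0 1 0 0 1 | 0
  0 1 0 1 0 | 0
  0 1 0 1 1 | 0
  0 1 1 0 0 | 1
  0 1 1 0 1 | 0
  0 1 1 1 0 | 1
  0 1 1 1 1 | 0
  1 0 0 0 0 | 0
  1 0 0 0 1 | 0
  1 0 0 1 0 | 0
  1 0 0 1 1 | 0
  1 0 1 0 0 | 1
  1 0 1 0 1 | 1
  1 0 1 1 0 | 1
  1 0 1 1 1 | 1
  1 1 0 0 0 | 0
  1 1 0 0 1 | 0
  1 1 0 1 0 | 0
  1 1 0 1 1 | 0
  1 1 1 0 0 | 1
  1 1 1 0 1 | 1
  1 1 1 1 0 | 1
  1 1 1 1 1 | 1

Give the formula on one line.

((~e & ((b & c) | (~a & e))) | (a & c))

  ~e = 10101010101010101010101010101010
  (b & c) = 00000000000011110000000000001111
  ~a = 11111111111111110000000000000000
  (~a & e) = 01010101010101010000000000000000
  ((b & c) | (~a & e)) = 01010101010111110000000000001111
  (~e & ((b & c) | (~a & e))) = 00000000000010100000000000001010
  (a & c) = 00000000000000000000111100001111
  ((~e & ((b & c) | (~a & e))) | (a & c)) = 00000000000010100000111100001111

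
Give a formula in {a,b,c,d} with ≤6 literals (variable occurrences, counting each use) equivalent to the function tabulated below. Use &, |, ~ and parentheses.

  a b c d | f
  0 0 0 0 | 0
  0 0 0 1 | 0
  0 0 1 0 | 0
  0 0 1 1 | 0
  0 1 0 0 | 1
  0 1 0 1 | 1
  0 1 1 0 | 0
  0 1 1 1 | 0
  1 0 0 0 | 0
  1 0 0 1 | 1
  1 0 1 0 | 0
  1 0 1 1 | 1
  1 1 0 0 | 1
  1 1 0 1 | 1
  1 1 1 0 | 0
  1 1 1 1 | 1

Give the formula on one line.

((a & d) | (b & ~c))

  (a & d) = 0000000001010101
  ~c = 1100110011001100
  (b & ~c) = 0000110000001100
  ((a & d) | (b & ~c)) = 0000110001011101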